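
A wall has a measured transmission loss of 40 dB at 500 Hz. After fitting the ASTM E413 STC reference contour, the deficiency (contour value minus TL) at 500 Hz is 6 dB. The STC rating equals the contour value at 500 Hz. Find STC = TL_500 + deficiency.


By ASTM E413, STC = value of the fitted reference contour at 500 Hz.
Contour value at 500 Hz = TL_500 + deficiency = 40 + 6 = 46
STC = 46


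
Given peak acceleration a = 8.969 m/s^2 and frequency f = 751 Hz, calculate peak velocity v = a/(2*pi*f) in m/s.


omega = 2*pi*f = 2*pi*751 = 4718.67 rad/s
v = a / omega = 8.969 / 4718.67 = 0.0019007 m/s


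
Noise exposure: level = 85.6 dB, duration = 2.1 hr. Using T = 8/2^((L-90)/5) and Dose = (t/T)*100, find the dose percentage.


T_allowed = 8 / 2^((85.6 - 90)/5) = 14.723 hr
Dose = 2.1 / 14.723 * 100 = 14.263 %


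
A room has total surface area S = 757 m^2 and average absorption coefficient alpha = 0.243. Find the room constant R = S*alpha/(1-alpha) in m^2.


R = 757 * 0.243 / (1 - 0.243) = 243 m^2


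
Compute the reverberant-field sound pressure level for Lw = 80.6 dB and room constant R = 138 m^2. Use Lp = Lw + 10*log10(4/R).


4/R = 4/138 = 0.0289855
Lp = 80.6 + 10*log10(0.0289855) = 65.222 dB


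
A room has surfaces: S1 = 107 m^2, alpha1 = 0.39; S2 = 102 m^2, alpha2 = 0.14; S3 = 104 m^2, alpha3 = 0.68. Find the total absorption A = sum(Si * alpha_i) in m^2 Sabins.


107 * 0.39 = 41.73
102 * 0.14 = 14.28
104 * 0.68 = 70.72
A_total = 41.73 + 14.28 + 70.72 = 126.73 m^2


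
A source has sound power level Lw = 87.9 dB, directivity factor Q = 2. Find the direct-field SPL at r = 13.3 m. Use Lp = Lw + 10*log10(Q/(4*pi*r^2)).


4*pi*r^2 = 4*pi*13.3^2 = 2222.87 m^2
Q / (4*pi*r^2) = 2 / 2222.87 = 0.000899738
Lp = 87.9 + 10*log10(0.000899738) = 57.441 dB


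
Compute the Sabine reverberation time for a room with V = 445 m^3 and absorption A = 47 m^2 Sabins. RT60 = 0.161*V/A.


RT60 = 0.161 * 445 / 47 = 1.5244 s


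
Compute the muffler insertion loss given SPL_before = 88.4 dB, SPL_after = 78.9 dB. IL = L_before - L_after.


Insertion loss = SPL without muffler - SPL with muffler
IL = 88.4 - 78.9 = 9.5 dB


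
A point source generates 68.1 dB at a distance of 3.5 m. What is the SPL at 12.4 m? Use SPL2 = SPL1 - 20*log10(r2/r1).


r2/r1 = 12.4/3.5 = 3.54286
Correction = 20*log10(3.54286) = 10.9871 dB
SPL2 = 68.1 - 10.9871 = 57.113 dB


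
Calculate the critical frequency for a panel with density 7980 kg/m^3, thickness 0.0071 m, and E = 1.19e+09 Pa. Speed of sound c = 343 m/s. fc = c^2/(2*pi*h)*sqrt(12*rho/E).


12*rho/E = 12*7980/1.19e+09 = 8.04706e-05
sqrt(12*rho/E) = sqrt(8.04706e-05) = 0.00897054
c^2/(2*pi*h) = 343^2/(2*pi*0.0071) = 2.63724e+06
fc = 2.63724e+06 * 0.00897054 = 23657 Hz


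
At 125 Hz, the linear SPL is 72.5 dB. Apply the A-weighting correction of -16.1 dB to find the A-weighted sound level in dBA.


A-weighting table: 125 Hz -> -16.1 dB correction
SPL_A = SPL + correction = 72.5 + (-16.1) = 56.4 dBA


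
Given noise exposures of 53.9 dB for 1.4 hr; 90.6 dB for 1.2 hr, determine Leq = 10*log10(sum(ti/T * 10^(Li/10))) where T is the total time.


T_total = 1.4 + 1.2 = 2.6 hr
(1.4/2.6) * 10^(53.9/10) = 132177
(1.2/2.6) * 10^(90.6/10) = 5.29917e+08
Sum = 132177 + 5.29917e+08 = 5.30049e+08
Leq = 10*log10(5.30049e+08) = 87.243 dB


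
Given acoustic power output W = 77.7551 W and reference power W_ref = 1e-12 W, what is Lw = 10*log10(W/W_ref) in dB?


W / W_ref = 77.7551 / 1e-12 = 7.77551e+13
Lw = 10 * log10(7.77551e+13) = 138.91 dB


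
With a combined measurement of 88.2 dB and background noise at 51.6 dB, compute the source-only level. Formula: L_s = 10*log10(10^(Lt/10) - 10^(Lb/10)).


10^(88.2/10) = 6.60693e+08
10^(51.6/10) = 144544
Difference = 6.60693e+08 - 144544 = 6.60548e+08
L_source = 10*log10(6.60548e+08) = 88.199 dB


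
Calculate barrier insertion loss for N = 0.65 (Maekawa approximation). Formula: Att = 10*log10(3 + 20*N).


3 + 20*N = 3 + 20*0.65 = 16
Att = 10*log10(16) = 12.041 dB


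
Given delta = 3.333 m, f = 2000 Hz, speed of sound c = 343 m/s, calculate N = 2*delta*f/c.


N = 2*delta*f/c = 2*delta/lambda, where lambda = c/f
lambda = 343 / 2000 = 0.1715 m
N = 2 * 3.333 / 0.1715 = 38.869


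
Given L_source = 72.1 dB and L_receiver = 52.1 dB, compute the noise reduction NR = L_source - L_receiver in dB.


NR = L_source - L_receiver (difference between source and receiving room levels)
NR = 72.1 - 52.1 = 20 dB


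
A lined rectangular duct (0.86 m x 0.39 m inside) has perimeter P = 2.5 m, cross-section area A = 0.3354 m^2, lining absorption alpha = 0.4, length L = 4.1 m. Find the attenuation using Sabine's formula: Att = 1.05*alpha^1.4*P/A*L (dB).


alpha^1.4 = 0.4^1.4 = 0.277258
Attenuation rate = 1.05 * alpha^1.4 * P / A
= 1.05 * 0.277258 * 2.5 / 0.3354 = 2.16995 dB/m
Total Att = 2.16995 * 4.1 = 8.8968 dB


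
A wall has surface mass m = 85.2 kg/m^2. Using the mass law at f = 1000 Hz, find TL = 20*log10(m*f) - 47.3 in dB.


m * f = 85.2 * 1000 = 85200
20*log10(85200) = 98.6088 dB
TL = 98.6088 - 47.3 = 51.309 dB


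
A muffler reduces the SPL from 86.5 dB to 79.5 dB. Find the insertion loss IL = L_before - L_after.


Insertion loss = SPL without muffler - SPL with muffler
IL = 86.5 - 79.5 = 7 dB


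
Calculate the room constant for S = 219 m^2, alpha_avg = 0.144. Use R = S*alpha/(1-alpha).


R = 219 * 0.144 / (1 - 0.144) = 36.841 m^2


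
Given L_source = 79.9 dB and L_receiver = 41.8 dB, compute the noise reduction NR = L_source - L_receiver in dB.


NR = L_source - L_receiver (difference between source and receiving room levels)
NR = 79.9 - 41.8 = 38.1 dB


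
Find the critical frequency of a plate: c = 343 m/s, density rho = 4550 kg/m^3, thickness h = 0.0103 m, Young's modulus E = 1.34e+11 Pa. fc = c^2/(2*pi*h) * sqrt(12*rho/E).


12*rho/E = 12*4550/1.34e+11 = 4.07463e-07
sqrt(12*rho/E) = sqrt(4.07463e-07) = 0.000638328
c^2/(2*pi*h) = 343^2/(2*pi*0.0103) = 1.8179e+06
fc = 1.8179e+06 * 0.000638328 = 1160.4 Hz


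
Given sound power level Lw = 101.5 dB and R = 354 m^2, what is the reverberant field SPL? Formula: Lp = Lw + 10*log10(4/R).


4/R = 4/354 = 0.0112994
Lp = 101.5 + 10*log10(0.0112994) = 82.031 dB


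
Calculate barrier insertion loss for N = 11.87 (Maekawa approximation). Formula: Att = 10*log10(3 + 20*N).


3 + 20*N = 3 + 20*11.87 = 240.4
Att = 10*log10(240.4) = 23.809 dB


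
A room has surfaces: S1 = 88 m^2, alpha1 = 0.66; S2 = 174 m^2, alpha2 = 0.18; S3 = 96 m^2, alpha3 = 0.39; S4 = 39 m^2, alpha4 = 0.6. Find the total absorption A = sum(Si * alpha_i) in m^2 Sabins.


88 * 0.66 = 58.08
174 * 0.18 = 31.32
96 * 0.39 = 37.44
39 * 0.6 = 23.4
A_total = 58.08 + 31.32 + 37.44 + 23.4 = 150.24 m^2


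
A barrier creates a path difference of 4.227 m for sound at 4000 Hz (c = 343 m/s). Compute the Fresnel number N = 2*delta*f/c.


N = 2*delta*f/c = 2*delta/lambda, where lambda = c/f
lambda = 343 / 4000 = 0.08575 m
N = 2 * 4.227 / 0.08575 = 98.589


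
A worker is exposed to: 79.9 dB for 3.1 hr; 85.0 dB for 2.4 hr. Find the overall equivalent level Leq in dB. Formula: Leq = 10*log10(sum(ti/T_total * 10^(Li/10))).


T_total = 3.1 + 2.4 = 5.5 hr
(3.1/5.5) * 10^(79.9/10) = 5.50806e+07
(2.4/5.5) * 10^(85.0/10) = 1.3799e+08
Sum = 5.50806e+07 + 1.3799e+08 = 1.93071e+08
Leq = 10*log10(1.93071e+08) = 82.857 dB


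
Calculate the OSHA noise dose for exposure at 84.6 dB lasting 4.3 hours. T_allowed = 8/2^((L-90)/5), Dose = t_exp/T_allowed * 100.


T_allowed = 8 / 2^((84.6 - 90)/5) = 16.9123 hr
Dose = 4.3 / 16.9123 * 100 = 25.425 %


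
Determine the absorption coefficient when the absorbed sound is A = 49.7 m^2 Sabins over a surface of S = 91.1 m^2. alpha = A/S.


Absorption coefficient = absorbed power / incident power
alpha = A / S = 49.7 / 91.1 = 0.54555


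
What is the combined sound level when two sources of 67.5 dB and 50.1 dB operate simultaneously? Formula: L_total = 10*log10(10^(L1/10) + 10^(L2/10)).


10^(67.5/10) = 5.62341e+06
10^(50.1/10) = 102329
Sum = 5.62341e+06 + 102329 = 5.72574e+06
L_total = 10*log10(5.72574e+06) = 67.578 dB


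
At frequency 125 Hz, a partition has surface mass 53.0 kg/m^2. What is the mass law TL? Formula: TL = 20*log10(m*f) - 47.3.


m * f = 53.0 * 125 = 6625
20*log10(6625) = 76.4237 dB
TL = 76.4237 - 47.3 = 29.124 dB


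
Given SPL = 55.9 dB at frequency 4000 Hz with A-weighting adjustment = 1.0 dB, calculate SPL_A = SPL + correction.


A-weighting table: 4000 Hz -> 1.0 dB correction
SPL_A = SPL + correction = 55.9 + (1.0) = 56.9 dBA


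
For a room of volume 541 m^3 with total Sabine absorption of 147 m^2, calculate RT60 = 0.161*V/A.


RT60 = 0.161 * 541 / 147 = 0.59252 s


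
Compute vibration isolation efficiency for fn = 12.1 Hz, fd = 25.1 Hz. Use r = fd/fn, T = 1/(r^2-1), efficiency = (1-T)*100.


r = 25.1 / 12.1 = 2.07438
r^2 - 1 = 2.07438^2 - 1 = 3.30305
T = 1/3.30305 = 0.30275
Efficiency = (1 - 0.30275)*100 = 69.725 %


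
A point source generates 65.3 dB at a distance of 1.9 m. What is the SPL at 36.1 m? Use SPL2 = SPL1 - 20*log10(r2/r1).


r2/r1 = 36.1/1.9 = 19
Correction = 20*log10(19) = 25.5751 dB
SPL2 = 65.3 - 25.5751 = 39.725 dB


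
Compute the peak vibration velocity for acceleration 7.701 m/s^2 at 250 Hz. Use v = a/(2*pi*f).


omega = 2*pi*f = 2*pi*250 = 1570.8 rad/s
v = a / omega = 7.701 / 1570.8 = 0.0049026 m/s


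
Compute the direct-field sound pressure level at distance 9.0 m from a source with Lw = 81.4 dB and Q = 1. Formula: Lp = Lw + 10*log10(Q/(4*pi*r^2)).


4*pi*r^2 = 4*pi*9.0^2 = 1017.88 m^2
Q / (4*pi*r^2) = 1 / 1017.88 = 0.000982434
Lp = 81.4 + 10*log10(0.000982434) = 51.323 dB


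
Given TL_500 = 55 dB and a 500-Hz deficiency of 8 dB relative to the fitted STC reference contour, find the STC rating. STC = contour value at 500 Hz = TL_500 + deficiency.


By ASTM E413, STC = value of the fitted reference contour at 500 Hz.
Contour value at 500 Hz = TL_500 + deficiency = 55 + 8 = 63
STC = 63


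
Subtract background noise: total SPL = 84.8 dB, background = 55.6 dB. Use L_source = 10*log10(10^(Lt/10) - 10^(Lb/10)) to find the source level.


10^(84.8/10) = 3.01995e+08
10^(55.6/10) = 363078
Difference = 3.01995e+08 - 363078 = 3.01632e+08
L_source = 10*log10(3.01632e+08) = 84.795 dB


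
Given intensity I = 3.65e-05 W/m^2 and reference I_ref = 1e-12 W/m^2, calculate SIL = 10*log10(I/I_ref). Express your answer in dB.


I / I_ref = 3.65e-05 / 1e-12 = 3.65e+07
SIL = 10 * log10(3.65e+07) = 75.623 dB


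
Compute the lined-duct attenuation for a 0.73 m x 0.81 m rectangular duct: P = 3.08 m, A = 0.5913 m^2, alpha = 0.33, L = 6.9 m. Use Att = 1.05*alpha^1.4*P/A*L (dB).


alpha^1.4 = 0.33^1.4 = 0.211797
Attenuation rate = 1.05 * alpha^1.4 * P / A
= 1.05 * 0.211797 * 3.08 / 0.5913 = 1.15838 dB/m
Total Att = 1.15838 * 6.9 = 7.9928 dB


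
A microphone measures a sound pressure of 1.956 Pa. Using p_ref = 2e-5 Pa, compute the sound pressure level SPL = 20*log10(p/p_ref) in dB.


p / p_ref = 1.956 / 2e-5 = 97800
SPL = 20 * log10(97800) = 99.807 dB


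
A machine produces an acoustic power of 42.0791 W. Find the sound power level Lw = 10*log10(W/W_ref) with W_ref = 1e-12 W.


W / W_ref = 42.0791 / 1e-12 = 4.20791e+13
Lw = 10 * log10(4.20791e+13) = 136.24 dB


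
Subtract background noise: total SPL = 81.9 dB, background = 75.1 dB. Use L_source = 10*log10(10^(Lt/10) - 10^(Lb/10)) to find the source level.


10^(81.9/10) = 1.54882e+08
10^(75.1/10) = 3.23594e+07
Difference = 1.54882e+08 - 3.23594e+07 = 1.22523e+08
L_source = 10*log10(1.22523e+08) = 80.882 dB


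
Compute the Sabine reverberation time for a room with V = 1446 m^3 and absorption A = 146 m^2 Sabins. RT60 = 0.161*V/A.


RT60 = 0.161 * 1446 / 146 = 1.5946 s


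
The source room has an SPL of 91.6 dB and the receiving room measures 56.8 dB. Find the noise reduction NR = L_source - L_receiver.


NR = L_source - L_receiver (difference between source and receiving room levels)
NR = 91.6 - 56.8 = 34.8 dB


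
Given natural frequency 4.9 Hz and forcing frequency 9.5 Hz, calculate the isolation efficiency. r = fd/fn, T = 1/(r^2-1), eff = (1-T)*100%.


r = 9.5 / 4.9 = 1.93878
r^2 - 1 = 1.93878^2 - 1 = 2.75887
T = 1/2.75887 = 0.362467
Efficiency = (1 - 0.362467)*100 = 63.753 %


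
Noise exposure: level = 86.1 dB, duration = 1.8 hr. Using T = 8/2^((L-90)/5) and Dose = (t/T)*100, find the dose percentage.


T_allowed = 8 / 2^((86.1 - 90)/5) = 13.737 hr
Dose = 1.8 / 13.737 * 100 = 13.103 %


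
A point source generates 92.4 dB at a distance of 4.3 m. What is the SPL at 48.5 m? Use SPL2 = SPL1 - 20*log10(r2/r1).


r2/r1 = 48.5/4.3 = 11.2791
Correction = 20*log10(11.2791) = 21.0455 dB
SPL2 = 92.4 - 21.0455 = 71.355 dB


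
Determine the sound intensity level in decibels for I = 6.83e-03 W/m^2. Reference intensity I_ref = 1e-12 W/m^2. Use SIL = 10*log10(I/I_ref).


I / I_ref = 6.83e-03 / 1e-12 = 6.83e+09
SIL = 10 * log10(6.83e+09) = 98.344 dB


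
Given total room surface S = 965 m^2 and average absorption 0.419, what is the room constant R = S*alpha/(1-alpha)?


R = 965 * 0.419 / (1 - 0.419) = 695.93 m^2


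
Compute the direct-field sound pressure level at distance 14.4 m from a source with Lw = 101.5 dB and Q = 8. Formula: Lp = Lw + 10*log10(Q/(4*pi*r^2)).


4*pi*r^2 = 4*pi*14.4^2 = 2605.76 m^2
Q / (4*pi*r^2) = 8 / 2605.76 = 0.00307012
Lp = 101.5 + 10*log10(0.00307012) = 76.372 dB


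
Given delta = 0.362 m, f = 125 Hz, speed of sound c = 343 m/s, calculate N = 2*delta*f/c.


N = 2*delta*f/c = 2*delta/lambda, where lambda = c/f
lambda = 343 / 125 = 2.744 m
N = 2 * 0.362 / 2.744 = 0.26385


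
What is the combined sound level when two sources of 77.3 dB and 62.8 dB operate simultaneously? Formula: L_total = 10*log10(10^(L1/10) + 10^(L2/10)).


10^(77.3/10) = 5.37032e+07
10^(62.8/10) = 1.90546e+06
Sum = 5.37032e+07 + 1.90546e+06 = 5.56087e+07
L_total = 10*log10(5.56087e+07) = 77.451 dB


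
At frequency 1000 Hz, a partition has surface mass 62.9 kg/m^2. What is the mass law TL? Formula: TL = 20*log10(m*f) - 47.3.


m * f = 62.9 * 1000 = 62900
20*log10(62900) = 95.973 dB
TL = 95.973 - 47.3 = 48.673 dB


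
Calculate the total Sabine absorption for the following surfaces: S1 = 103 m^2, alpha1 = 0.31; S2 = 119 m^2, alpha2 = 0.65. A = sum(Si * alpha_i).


103 * 0.31 = 31.93
119 * 0.65 = 77.35
A_total = 31.93 + 77.35 = 109.28 m^2


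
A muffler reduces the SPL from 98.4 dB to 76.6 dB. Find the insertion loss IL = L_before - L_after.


Insertion loss = SPL without muffler - SPL with muffler
IL = 98.4 - 76.6 = 21.8 dB


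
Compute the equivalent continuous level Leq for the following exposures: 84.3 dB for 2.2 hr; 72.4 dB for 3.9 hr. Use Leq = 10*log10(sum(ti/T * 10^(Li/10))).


T_total = 2.2 + 3.9 = 6.1 hr
(2.2/6.1) * 10^(84.3/10) = 9.70717e+07
(3.9/6.1) * 10^(72.4/10) = 1.11105e+07
Sum = 9.70717e+07 + 1.11105e+07 = 1.08182e+08
Leq = 10*log10(1.08182e+08) = 80.342 dB


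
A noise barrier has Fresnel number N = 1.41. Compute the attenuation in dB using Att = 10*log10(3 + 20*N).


3 + 20*N = 3 + 20*1.41 = 31.2
Att = 10*log10(31.2) = 14.942 dB


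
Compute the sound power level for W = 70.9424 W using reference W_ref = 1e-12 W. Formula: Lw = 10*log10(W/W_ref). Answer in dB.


W / W_ref = 70.9424 / 1e-12 = 7.09424e+13
Lw = 10 * log10(7.09424e+13) = 138.51 dB


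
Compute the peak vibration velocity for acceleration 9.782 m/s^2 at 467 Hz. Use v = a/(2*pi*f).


omega = 2*pi*f = 2*pi*467 = 2934.25 rad/s
v = a / omega = 9.782 / 2934.25 = 0.0033337 m/s


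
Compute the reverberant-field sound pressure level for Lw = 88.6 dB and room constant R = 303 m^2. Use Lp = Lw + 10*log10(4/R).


4/R = 4/303 = 0.0132013
Lp = 88.6 + 10*log10(0.0132013) = 69.806 dB


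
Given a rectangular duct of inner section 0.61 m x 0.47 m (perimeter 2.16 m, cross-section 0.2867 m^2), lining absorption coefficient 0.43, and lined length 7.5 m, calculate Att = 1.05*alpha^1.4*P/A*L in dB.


alpha^1.4 = 0.43^1.4 = 0.3068
Attenuation rate = 1.05 * alpha^1.4 * P / A
= 1.05 * 0.3068 * 2.16 / 0.2867 = 2.42701 dB/m
Total Att = 2.42701 * 7.5 = 18.203 dB


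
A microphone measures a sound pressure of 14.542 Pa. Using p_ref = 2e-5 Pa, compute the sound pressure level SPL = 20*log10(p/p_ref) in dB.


p / p_ref = 14.542 / 2e-5 = 727100
SPL = 20 * log10(727100) = 117.23 dB


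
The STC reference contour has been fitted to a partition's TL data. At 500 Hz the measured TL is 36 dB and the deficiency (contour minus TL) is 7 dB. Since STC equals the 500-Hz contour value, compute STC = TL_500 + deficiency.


By ASTM E413, STC = value of the fitted reference contour at 500 Hz.
Contour value at 500 Hz = TL_500 + deficiency = 36 + 7 = 43
STC = 43


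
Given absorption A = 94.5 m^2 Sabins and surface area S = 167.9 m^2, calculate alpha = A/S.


Absorption coefficient = absorbed power / incident power
alpha = A / S = 94.5 / 167.9 = 0.56284


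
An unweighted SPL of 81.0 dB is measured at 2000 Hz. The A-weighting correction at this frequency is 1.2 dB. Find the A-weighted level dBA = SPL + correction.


A-weighting table: 2000 Hz -> 1.2 dB correction
SPL_A = SPL + correction = 81.0 + (1.2) = 82.2 dBA


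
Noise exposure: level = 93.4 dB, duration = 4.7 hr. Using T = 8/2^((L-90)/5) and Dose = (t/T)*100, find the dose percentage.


T_allowed = 8 / 2^((93.4 - 90)/5) = 4.99332 hr
Dose = 4.7 / 4.99332 * 100 = 94.126 %


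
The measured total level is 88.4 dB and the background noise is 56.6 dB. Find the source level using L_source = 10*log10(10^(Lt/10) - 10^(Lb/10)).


10^(88.4/10) = 6.91831e+08
10^(56.6/10) = 457088
Difference = 6.91831e+08 - 457088 = 6.91374e+08
L_source = 10*log10(6.91374e+08) = 88.397 dB


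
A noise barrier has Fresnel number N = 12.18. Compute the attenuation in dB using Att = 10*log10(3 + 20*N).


3 + 20*N = 3 + 20*12.18 = 246.6
Att = 10*log10(246.6) = 23.92 dB


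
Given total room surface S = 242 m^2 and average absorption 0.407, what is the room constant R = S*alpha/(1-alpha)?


R = 242 * 0.407 / (1 - 0.407) = 166.09 m^2


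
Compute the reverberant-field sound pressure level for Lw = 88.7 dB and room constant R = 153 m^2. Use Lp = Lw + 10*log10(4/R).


4/R = 4/153 = 0.0261438
Lp = 88.7 + 10*log10(0.0261438) = 72.874 dB


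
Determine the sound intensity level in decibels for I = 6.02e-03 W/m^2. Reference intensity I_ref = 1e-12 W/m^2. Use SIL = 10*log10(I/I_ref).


I / I_ref = 6.02e-03 / 1e-12 = 6.02e+09
SIL = 10 * log10(6.02e+09) = 97.796 dB


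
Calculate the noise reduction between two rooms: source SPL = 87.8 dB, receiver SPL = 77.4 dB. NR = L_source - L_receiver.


NR = L_source - L_receiver (difference between source and receiving room levels)
NR = 87.8 - 77.4 = 10.4 dB


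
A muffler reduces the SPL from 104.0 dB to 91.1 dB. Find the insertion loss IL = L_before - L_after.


Insertion loss = SPL without muffler - SPL with muffler
IL = 104.0 - 91.1 = 12.9 dB


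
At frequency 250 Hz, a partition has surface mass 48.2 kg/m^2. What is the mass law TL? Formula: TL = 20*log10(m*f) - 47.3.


m * f = 48.2 * 250 = 12050
20*log10(12050) = 81.6197 dB
TL = 81.6197 - 47.3 = 34.32 dB


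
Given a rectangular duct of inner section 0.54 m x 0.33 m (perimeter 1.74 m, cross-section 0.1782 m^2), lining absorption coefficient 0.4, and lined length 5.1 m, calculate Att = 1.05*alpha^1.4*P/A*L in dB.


alpha^1.4 = 0.4^1.4 = 0.277258
Attenuation rate = 1.05 * alpha^1.4 * P / A
= 1.05 * 0.277258 * 1.74 / 0.1782 = 2.84259 dB/m
Total Att = 2.84259 * 5.1 = 14.497 dB


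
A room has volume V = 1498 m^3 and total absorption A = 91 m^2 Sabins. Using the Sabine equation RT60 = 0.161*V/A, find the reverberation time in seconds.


RT60 = 0.161 * 1498 / 91 = 2.6503 s


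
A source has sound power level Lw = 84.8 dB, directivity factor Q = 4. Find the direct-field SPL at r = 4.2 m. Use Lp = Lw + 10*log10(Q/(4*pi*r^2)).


4*pi*r^2 = 4*pi*4.2^2 = 221.671 m^2
Q / (4*pi*r^2) = 4 / 221.671 = 0.0180448
Lp = 84.8 + 10*log10(0.0180448) = 67.364 dB


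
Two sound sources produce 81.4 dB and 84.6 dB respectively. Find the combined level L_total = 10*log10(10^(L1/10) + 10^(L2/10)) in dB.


10^(81.4/10) = 1.38038e+08
10^(84.6/10) = 2.88403e+08
Sum = 1.38038e+08 + 2.88403e+08 = 4.26441e+08
L_total = 10*log10(4.26441e+08) = 86.299 dB


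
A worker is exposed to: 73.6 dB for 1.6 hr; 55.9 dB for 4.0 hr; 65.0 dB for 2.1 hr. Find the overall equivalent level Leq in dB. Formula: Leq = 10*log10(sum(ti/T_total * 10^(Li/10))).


T_total = 1.6 + 4.0 + 2.1 = 7.7 hr
(1.6/7.7) * 10^(73.6/10) = 4.76024e+06
(4.0/7.7) * 10^(55.9/10) = 202101
(2.1/7.7) * 10^(65.0/10) = 862439
Sum = 4.76024e+06 + 202101 + 862439 = 5.82478e+06
Leq = 10*log10(5.82478e+06) = 67.653 dB


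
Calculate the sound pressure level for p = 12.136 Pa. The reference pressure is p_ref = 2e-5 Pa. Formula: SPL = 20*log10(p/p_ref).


p / p_ref = 12.136 / 2e-5 = 606800
SPL = 20 * log10(606800) = 115.66 dB


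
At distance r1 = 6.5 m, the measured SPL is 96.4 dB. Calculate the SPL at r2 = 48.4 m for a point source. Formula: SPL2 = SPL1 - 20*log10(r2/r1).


r2/r1 = 48.4/6.5 = 7.44615
Correction = 20*log10(7.44615) = 17.4386 dB
SPL2 = 96.4 - 17.4386 = 78.961 dB


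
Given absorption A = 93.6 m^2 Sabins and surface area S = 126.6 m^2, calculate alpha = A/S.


Absorption coefficient = absorbed power / incident power
alpha = A / S = 93.6 / 126.6 = 0.73934


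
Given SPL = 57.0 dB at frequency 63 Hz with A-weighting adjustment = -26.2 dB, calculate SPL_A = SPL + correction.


A-weighting table: 63 Hz -> -26.2 dB correction
SPL_A = SPL + correction = 57.0 + (-26.2) = 30.8 dBA


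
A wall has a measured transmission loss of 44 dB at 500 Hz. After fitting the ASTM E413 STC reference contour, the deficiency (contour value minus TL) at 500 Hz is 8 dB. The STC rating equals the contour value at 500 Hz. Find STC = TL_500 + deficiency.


By ASTM E413, STC = value of the fitted reference contour at 500 Hz.
Contour value at 500 Hz = TL_500 + deficiency = 44 + 8 = 52
STC = 52


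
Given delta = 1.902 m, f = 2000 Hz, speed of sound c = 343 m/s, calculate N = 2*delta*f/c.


N = 2*delta*f/c = 2*delta/lambda, where lambda = c/f
lambda = 343 / 2000 = 0.1715 m
N = 2 * 1.902 / 0.1715 = 22.181


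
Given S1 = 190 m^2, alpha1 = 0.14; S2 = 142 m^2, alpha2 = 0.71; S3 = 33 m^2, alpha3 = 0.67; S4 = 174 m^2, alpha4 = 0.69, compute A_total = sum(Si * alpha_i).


190 * 0.14 = 26.6
142 * 0.71 = 100.82
33 * 0.67 = 22.11
174 * 0.69 = 120.06
A_total = 26.6 + 100.82 + 22.11 + 120.06 = 269.59 m^2


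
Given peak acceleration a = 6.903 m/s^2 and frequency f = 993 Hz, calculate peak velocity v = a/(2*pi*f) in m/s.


omega = 2*pi*f = 2*pi*993 = 6239.2 rad/s
v = a / omega = 6.903 / 6239.2 = 0.0011064 m/s


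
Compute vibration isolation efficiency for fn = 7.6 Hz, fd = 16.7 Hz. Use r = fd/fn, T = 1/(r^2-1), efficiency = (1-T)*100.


r = 16.7 / 7.6 = 2.19737
r^2 - 1 = 2.19737^2 - 1 = 3.82843
T = 1/3.82843 = 0.261204
Efficiency = (1 - 0.261204)*100 = 73.88 %


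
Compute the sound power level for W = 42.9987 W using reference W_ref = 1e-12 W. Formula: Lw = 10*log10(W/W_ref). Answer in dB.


W / W_ref = 42.9987 / 1e-12 = 4.29987e+13
Lw = 10 * log10(4.29987e+13) = 136.33 dB


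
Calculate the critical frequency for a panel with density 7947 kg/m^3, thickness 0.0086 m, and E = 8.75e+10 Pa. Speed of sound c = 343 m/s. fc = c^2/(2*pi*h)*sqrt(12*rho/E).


12*rho/E = 12*7947/8.75e+10 = 1.08987e-06
sqrt(12*rho/E) = sqrt(1.08987e-06) = 0.00104397
c^2/(2*pi*h) = 343^2/(2*pi*0.0086) = 2.17726e+06
fc = 2.17726e+06 * 0.00104397 = 2273 Hz


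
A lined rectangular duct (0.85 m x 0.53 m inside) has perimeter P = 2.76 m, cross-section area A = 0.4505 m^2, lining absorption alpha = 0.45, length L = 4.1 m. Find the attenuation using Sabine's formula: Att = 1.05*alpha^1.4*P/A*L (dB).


alpha^1.4 = 0.45^1.4 = 0.326962
Attenuation rate = 1.05 * alpha^1.4 * P / A
= 1.05 * 0.326962 * 2.76 / 0.4505 = 2.1033 dB/m
Total Att = 2.1033 * 4.1 = 8.6235 dB


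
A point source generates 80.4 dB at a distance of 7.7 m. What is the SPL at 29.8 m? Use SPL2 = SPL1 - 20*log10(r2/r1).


r2/r1 = 29.8/7.7 = 3.87013
Correction = 20*log10(3.87013) = 11.7545 dB
SPL2 = 80.4 - 11.7545 = 68.645 dB


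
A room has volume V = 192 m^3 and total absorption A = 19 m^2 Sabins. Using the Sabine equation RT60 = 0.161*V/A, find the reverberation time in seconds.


RT60 = 0.161 * 192 / 19 = 1.6269 s


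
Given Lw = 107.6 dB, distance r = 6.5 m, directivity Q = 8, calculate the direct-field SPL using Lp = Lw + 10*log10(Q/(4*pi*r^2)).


4*pi*r^2 = 4*pi*6.5^2 = 530.929 m^2
Q / (4*pi*r^2) = 8 / 530.929 = 0.0150679
Lp = 107.6 + 10*log10(0.0150679) = 89.381 dB


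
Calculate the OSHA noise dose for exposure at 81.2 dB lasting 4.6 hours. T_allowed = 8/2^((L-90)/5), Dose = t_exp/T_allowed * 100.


T_allowed = 8 / 2^((81.2 - 90)/5) = 27.0958 hr
Dose = 4.6 / 27.0958 * 100 = 16.977 %


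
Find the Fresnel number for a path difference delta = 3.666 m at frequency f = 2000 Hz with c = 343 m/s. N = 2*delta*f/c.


N = 2*delta*f/c = 2*delta/lambda, where lambda = c/f
lambda = 343 / 2000 = 0.1715 m
N = 2 * 3.666 / 0.1715 = 42.752


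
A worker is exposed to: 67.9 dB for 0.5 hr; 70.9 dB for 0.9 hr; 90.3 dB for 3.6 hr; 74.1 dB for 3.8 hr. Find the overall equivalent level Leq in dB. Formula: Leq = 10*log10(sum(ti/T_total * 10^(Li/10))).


T_total = 0.5 + 0.9 + 3.6 + 3.8 = 8.8 hr
(0.5/8.8) * 10^(67.9/10) = 350338
(0.9/8.8) * 10^(70.9/10) = 1.25823e+06
(3.6/8.8) * 10^(90.3/10) = 4.38349e+08
(3.8/8.8) * 10^(74.1/10) = 1.10994e+07
Sum = 350338 + 1.25823e+06 + 4.38349e+08 + 1.10994e+07 = 4.51057e+08
Leq = 10*log10(4.51057e+08) = 86.542 dB


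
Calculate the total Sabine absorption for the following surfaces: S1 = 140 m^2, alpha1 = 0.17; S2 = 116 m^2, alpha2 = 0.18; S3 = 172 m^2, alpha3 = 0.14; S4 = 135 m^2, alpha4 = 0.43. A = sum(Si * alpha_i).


140 * 0.17 = 23.8
116 * 0.18 = 20.88
172 * 0.14 = 24.08
135 * 0.43 = 58.05
A_total = 23.8 + 20.88 + 24.08 + 58.05 = 126.81 m^2


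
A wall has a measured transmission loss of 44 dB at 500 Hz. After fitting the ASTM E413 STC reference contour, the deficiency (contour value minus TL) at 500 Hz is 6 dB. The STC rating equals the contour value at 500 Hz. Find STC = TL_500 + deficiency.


By ASTM E413, STC = value of the fitted reference contour at 500 Hz.
Contour value at 500 Hz = TL_500 + deficiency = 44 + 6 = 50
STC = 50


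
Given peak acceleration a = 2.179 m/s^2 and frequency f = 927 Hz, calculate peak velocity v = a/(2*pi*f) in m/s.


omega = 2*pi*f = 2*pi*927 = 5824.51 rad/s
v = a / omega = 2.179 / 5824.51 = 0.00037411 m/s


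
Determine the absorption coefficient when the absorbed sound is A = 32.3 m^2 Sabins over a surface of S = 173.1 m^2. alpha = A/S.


Absorption coefficient = absorbed power / incident power
alpha = A / S = 32.3 / 173.1 = 0.1866


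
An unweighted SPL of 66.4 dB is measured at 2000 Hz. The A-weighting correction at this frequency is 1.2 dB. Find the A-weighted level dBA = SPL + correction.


A-weighting table: 2000 Hz -> 1.2 dB correction
SPL_A = SPL + correction = 66.4 + (1.2) = 67.6 dBA


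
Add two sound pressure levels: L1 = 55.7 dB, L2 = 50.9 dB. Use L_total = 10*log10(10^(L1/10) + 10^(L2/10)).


10^(55.7/10) = 371535
10^(50.9/10) = 123027
Sum = 371535 + 123027 = 494562
L_total = 10*log10(494562) = 56.942 dB


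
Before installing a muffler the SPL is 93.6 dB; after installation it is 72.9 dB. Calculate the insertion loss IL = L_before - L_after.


Insertion loss = SPL without muffler - SPL with muffler
IL = 93.6 - 72.9 = 20.7 dB


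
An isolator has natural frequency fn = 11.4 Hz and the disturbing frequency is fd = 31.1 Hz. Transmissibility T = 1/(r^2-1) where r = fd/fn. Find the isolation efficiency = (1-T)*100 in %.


r = 31.1 / 11.4 = 2.72807
r^2 - 1 = 2.72807^2 - 1 = 6.44237
T = 1/6.44237 = 0.155222
Efficiency = (1 - 0.155222)*100 = 84.478 %


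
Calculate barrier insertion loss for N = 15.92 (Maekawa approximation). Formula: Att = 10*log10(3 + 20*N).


3 + 20*N = 3 + 20*15.92 = 321.4
Att = 10*log10(321.4) = 25.07 dB


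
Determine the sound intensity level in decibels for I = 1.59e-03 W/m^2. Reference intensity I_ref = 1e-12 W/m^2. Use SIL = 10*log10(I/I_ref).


I / I_ref = 1.59e-03 / 1e-12 = 1.59e+09
SIL = 10 * log10(1.59e+09) = 92.014 dB


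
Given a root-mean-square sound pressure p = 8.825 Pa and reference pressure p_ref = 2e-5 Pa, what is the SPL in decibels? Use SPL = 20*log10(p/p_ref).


p / p_ref = 8.825 / 2e-5 = 441250
SPL = 20 * log10(441250) = 112.89 dB


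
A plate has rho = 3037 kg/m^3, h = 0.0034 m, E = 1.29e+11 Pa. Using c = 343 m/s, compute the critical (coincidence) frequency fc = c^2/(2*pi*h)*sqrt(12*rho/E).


12*rho/E = 12*3037/1.29e+11 = 2.82512e-07
sqrt(12*rho/E) = sqrt(2.82512e-07) = 0.000531519
c^2/(2*pi*h) = 343^2/(2*pi*0.0034) = 5.50718e+06
fc = 5.50718e+06 * 0.000531519 = 2927.2 Hz


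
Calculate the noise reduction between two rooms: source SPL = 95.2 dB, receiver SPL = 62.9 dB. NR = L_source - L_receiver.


NR = L_source - L_receiver (difference between source and receiving room levels)
NR = 95.2 - 62.9 = 32.3 dB


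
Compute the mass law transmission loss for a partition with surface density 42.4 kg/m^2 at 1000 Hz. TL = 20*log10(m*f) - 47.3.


m * f = 42.4 * 1000 = 42400
20*log10(42400) = 92.5473 dB
TL = 92.5473 - 47.3 = 45.247 dB


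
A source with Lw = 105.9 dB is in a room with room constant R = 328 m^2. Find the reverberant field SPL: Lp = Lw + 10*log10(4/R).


4/R = 4/328 = 0.0121951
Lp = 105.9 + 10*log10(0.0121951) = 86.762 dB


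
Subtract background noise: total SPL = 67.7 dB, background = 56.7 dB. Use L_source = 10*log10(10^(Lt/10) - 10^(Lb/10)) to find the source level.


10^(67.7/10) = 5.88844e+06
10^(56.7/10) = 467735
Difference = 5.88844e+06 - 467735 = 5.4207e+06
L_source = 10*log10(5.4207e+06) = 67.341 dB


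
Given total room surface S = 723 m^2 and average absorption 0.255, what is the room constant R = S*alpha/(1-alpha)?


R = 723 * 0.255 / (1 - 0.255) = 247.47 m^2


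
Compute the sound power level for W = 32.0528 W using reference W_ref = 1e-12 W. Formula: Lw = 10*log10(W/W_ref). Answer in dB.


W / W_ref = 32.0528 / 1e-12 = 3.20528e+13
Lw = 10 * log10(3.20528e+13) = 135.06 dB


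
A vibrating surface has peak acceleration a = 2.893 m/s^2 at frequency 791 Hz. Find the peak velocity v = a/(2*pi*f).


omega = 2*pi*f = 2*pi*791 = 4970 rad/s
v = a / omega = 2.893 / 4970 = 0.00058209 m/s


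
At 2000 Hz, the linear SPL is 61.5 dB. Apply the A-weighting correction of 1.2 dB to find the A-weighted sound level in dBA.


A-weighting table: 2000 Hz -> 1.2 dB correction
SPL_A = SPL + correction = 61.5 + (1.2) = 62.7 dBA


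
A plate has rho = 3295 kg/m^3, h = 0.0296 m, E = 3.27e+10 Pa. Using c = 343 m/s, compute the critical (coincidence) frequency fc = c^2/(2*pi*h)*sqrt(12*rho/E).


12*rho/E = 12*3295/3.27e+10 = 1.20917e-06
sqrt(12*rho/E) = sqrt(1.20917e-06) = 0.00109962
c^2/(2*pi*h) = 343^2/(2*pi*0.0296) = 632582
fc = 632582 * 0.00109962 = 695.6 Hz


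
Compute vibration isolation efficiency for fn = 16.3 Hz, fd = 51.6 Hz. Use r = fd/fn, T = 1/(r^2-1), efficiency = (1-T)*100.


r = 51.6 / 16.3 = 3.16564
r^2 - 1 = 3.16564^2 - 1 = 9.02128
T = 1/9.02128 = 0.110849
Efficiency = (1 - 0.110849)*100 = 88.915 %


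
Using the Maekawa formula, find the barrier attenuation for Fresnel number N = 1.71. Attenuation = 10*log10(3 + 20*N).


3 + 20*N = 3 + 20*1.71 = 37.2
Att = 10*log10(37.2) = 15.705 dB


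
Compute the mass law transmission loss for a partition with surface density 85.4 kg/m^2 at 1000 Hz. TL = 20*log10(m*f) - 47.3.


m * f = 85.4 * 1000 = 85400
20*log10(85400) = 98.6292 dB
TL = 98.6292 - 47.3 = 51.329 dB


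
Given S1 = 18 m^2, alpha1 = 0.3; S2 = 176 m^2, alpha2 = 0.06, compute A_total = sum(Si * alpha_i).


18 * 0.3 = 5.4
176 * 0.06 = 10.56
A_total = 5.4 + 10.56 = 15.96 m^2


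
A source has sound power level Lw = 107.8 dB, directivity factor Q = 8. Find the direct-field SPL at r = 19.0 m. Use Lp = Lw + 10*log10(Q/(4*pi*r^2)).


4*pi*r^2 = 4*pi*19.0^2 = 4536.46 m^2
Q / (4*pi*r^2) = 8 / 4536.46 = 0.00176349
Lp = 107.8 + 10*log10(0.00176349) = 80.264 dB


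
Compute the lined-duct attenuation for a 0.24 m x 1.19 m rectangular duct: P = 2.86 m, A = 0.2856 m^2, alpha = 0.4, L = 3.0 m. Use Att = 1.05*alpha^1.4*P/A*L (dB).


alpha^1.4 = 0.4^1.4 = 0.277258
Attenuation rate = 1.05 * alpha^1.4 * P / A
= 1.05 * 0.277258 * 2.86 / 0.2856 = 2.91529 dB/m
Total Att = 2.91529 * 3.0 = 8.7459 dB


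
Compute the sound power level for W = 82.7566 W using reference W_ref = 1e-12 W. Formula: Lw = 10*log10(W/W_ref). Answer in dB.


W / W_ref = 82.7566 / 1e-12 = 8.27566e+13
Lw = 10 * log10(8.27566e+13) = 139.18 dB


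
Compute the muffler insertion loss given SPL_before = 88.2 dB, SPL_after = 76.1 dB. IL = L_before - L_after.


Insertion loss = SPL without muffler - SPL with muffler
IL = 88.2 - 76.1 = 12.1 dB


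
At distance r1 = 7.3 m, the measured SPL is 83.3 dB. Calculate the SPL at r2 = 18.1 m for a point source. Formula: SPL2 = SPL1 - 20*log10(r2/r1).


r2/r1 = 18.1/7.3 = 2.47945
Correction = 20*log10(2.47945) = 7.88711 dB
SPL2 = 83.3 - 7.88711 = 75.413 dB


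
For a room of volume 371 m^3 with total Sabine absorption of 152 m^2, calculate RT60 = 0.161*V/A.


RT60 = 0.161 * 371 / 152 = 0.39297 s


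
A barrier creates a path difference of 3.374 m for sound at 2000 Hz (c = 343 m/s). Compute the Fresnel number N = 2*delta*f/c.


N = 2*delta*f/c = 2*delta/lambda, where lambda = c/f
lambda = 343 / 2000 = 0.1715 m
N = 2 * 3.374 / 0.1715 = 39.347


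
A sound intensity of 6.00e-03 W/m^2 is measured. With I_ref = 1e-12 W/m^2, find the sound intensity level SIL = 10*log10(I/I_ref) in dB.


I / I_ref = 6.00e-03 / 1e-12 = 6e+09
SIL = 10 * log10(6e+09) = 97.782 dB


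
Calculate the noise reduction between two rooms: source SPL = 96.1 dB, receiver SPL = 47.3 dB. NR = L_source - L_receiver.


NR = L_source - L_receiver (difference between source and receiving room levels)
NR = 96.1 - 47.3 = 48.8 dB


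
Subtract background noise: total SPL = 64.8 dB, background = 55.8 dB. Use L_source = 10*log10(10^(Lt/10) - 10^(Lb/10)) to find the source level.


10^(64.8/10) = 3.01995e+06
10^(55.8/10) = 380189
Difference = 3.01995e+06 - 380189 = 2.63976e+06
L_source = 10*log10(2.63976e+06) = 64.216 dB


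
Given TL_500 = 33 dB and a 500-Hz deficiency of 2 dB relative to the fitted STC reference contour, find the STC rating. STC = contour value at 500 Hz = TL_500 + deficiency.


By ASTM E413, STC = value of the fitted reference contour at 500 Hz.
Contour value at 500 Hz = TL_500 + deficiency = 33 + 2 = 35
STC = 35


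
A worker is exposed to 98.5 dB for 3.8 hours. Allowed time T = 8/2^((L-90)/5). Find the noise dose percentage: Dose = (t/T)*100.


T_allowed = 8 / 2^((98.5 - 90)/5) = 2.46229 hr
Dose = 3.8 / 2.46229 * 100 = 154.33 %


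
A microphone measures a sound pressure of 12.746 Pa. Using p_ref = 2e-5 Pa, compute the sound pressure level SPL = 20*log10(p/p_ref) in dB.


p / p_ref = 12.746 / 2e-5 = 637300
SPL = 20 * log10(637300) = 116.09 dB


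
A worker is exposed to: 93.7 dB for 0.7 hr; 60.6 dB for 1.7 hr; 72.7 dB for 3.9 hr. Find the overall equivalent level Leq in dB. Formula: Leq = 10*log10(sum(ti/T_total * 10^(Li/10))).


T_total = 0.7 + 1.7 + 3.9 = 6.3 hr
(0.7/6.3) * 10^(93.7/10) = 2.6047e+08
(1.7/6.3) * 10^(60.6/10) = 309819
(3.9/6.3) * 10^(72.7/10) = 1.15272e+07
Sum = 2.6047e+08 + 309819 + 1.15272e+07 = 2.72307e+08
Leq = 10*log10(2.72307e+08) = 84.351 dB


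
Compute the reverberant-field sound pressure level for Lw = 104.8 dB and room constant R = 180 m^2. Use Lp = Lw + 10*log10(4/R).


4/R = 4/180 = 0.0222222
Lp = 104.8 + 10*log10(0.0222222) = 88.268 dB


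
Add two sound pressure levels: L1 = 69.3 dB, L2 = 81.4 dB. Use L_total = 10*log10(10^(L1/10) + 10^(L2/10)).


10^(69.3/10) = 8.51138e+06
10^(81.4/10) = 1.38038e+08
Sum = 8.51138e+06 + 1.38038e+08 = 1.46549e+08
L_total = 10*log10(1.46549e+08) = 81.66 dB


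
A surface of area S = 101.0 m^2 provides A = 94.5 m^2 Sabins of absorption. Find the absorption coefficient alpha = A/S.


Absorption coefficient = absorbed power / incident power
alpha = A / S = 94.5 / 101.0 = 0.93564


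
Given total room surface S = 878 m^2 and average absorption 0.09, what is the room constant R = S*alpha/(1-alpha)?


R = 878 * 0.09 / (1 - 0.09) = 86.835 m^2


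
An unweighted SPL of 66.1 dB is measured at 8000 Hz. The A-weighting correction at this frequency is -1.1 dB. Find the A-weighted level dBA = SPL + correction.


A-weighting table: 8000 Hz -> -1.1 dB correction
SPL_A = SPL + correction = 66.1 + (-1.1) = 65 dBA


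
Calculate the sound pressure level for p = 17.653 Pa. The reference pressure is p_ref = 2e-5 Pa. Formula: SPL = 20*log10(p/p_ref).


p / p_ref = 17.653 / 2e-5 = 882650
SPL = 20 * log10(882650) = 118.92 dB


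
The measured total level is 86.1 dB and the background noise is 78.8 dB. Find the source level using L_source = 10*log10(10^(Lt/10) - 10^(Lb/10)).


10^(86.1/10) = 4.0738e+08
10^(78.8/10) = 7.58578e+07
Difference = 4.0738e+08 - 7.58578e+07 = 3.31522e+08
L_source = 10*log10(3.31522e+08) = 85.205 dB


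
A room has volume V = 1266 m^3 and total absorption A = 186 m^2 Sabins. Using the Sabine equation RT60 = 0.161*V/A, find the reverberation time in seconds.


RT60 = 0.161 * 1266 / 186 = 1.0958 s


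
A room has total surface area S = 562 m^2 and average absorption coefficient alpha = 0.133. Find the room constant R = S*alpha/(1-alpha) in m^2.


R = 562 * 0.133 / (1 - 0.133) = 86.212 m^2


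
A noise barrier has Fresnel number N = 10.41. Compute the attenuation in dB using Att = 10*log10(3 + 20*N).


3 + 20*N = 3 + 20*10.41 = 211.2
Att = 10*log10(211.2) = 23.247 dB


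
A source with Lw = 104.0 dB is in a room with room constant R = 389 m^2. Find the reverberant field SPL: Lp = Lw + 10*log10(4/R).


4/R = 4/389 = 0.0102828
Lp = 104.0 + 10*log10(0.0102828) = 84.121 dB


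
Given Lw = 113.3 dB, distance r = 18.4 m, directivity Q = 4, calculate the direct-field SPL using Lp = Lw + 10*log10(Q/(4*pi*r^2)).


4*pi*r^2 = 4*pi*18.4^2 = 4254.47 m^2
Q / (4*pi*r^2) = 4 / 4254.47 = 0.000940188
Lp = 113.3 + 10*log10(0.000940188) = 83.032 dB


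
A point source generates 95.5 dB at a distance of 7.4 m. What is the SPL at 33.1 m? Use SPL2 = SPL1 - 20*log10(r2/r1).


r2/r1 = 33.1/7.4 = 4.47297
Correction = 20*log10(4.47297) = 13.0119 dB
SPL2 = 95.5 - 13.0119 = 82.488 dB


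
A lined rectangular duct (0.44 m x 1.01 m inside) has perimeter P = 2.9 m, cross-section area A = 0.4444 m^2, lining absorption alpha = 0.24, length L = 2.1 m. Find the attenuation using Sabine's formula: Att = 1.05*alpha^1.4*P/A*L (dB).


alpha^1.4 = 0.24^1.4 = 0.135611
Attenuation rate = 1.05 * alpha^1.4 * P / A
= 1.05 * 0.135611 * 2.9 / 0.4444 = 0.929198 dB/m
Total Att = 0.929198 * 2.1 = 1.9513 dB


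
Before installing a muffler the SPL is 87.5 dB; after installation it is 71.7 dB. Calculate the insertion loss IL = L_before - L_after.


Insertion loss = SPL without muffler - SPL with muffler
IL = 87.5 - 71.7 = 15.8 dB


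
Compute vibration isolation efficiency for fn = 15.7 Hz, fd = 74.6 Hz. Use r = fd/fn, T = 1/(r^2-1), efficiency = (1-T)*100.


r = 74.6 / 15.7 = 4.75159
r^2 - 1 = 4.75159^2 - 1 = 21.5776
T = 1/21.5776 = 0.0463444
Efficiency = (1 - 0.0463444)*100 = 95.366 %
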